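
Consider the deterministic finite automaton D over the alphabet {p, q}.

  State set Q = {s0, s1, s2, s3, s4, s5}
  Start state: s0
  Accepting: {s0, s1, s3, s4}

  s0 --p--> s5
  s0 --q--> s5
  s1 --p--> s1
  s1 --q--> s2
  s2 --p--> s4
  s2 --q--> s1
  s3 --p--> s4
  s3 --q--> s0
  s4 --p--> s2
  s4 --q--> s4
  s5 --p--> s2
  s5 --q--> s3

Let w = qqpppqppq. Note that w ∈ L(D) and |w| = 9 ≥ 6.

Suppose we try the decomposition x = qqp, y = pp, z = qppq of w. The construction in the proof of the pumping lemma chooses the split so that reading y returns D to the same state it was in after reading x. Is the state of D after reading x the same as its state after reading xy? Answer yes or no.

yes

State sequence: s0 -q-> s5 -q-> s3 -p-> s4 -p-> s2 -p-> s4

After x (step 3): s4. After xy (step 5): s4.
They match, so y = pp drives D around a cycle from s4 back to itself; pumping y any number of times keeps D in s4 before reading z, and xyⁱz ∈ L(D) for every i ≥ 0.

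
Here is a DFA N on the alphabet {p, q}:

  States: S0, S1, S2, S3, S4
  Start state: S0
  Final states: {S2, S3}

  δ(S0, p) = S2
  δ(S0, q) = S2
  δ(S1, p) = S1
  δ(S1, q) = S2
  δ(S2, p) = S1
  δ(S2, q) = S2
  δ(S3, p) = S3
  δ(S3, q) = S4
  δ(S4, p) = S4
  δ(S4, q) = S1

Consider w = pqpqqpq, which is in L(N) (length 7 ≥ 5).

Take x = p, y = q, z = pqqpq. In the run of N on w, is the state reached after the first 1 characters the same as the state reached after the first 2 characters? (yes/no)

State sequence: S0 -p-> S2 -q-> S2

After x (step 1): S2. After xy (step 2): S2.
They match, so y = q drives N around a cycle from S2 back to itself; pumping y any number of times keeps N in S2 before reading z, and xyⁱz ∈ L(N) for every i ≥ 0.

yes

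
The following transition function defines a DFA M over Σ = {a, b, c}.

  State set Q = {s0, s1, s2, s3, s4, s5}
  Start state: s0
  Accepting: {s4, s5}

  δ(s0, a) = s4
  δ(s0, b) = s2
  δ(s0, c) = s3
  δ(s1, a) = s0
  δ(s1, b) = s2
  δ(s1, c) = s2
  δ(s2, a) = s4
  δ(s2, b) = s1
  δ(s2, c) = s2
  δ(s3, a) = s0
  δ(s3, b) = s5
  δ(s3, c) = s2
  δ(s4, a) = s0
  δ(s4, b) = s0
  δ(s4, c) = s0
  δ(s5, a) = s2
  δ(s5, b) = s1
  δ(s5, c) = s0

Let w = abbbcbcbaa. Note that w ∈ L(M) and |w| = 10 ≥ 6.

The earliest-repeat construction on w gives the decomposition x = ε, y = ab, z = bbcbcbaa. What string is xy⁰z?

bbcbcbaa

xy⁰z = xz = ε·bbcbcbaa = bbcbcbaa.
Reading y = ab takes M from s0 back to s0, so after x the machine is still in s0, and z then leads to the accepting state s4. Hence bbcbcbaa ∈ L(M).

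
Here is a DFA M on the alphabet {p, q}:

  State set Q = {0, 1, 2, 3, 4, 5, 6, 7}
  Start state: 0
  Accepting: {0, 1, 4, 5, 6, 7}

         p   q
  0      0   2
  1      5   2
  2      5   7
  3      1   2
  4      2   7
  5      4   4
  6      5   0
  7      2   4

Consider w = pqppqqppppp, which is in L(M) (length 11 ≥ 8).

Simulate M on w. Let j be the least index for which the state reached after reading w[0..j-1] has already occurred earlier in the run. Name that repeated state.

State sequence: 0 -p-> 0 -q-> 2 -p-> 5 -p-> 4 -q-> 7 -q-> 4 -p-> 2 -p-> 5 -p-> 4 -p-> 2 -p-> 5
First repeat at step 1: 0 was already visited.

The earliest repeat is at step j = 1: M is in 0, which it already visited at step i = 0.

0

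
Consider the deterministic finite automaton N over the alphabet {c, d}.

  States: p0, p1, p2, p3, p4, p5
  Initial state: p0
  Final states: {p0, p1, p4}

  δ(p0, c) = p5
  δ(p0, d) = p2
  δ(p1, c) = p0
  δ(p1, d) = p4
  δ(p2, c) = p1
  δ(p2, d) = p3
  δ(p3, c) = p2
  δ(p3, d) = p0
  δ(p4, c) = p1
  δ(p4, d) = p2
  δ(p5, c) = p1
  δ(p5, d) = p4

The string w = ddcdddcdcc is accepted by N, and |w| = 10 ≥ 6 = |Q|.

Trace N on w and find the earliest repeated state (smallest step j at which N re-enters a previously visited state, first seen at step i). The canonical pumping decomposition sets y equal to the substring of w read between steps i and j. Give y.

State sequence: p0 -d-> p2 -d-> p3 -c-> p2 -d-> p3 -d-> p0 -d-> p2 -c-> p1 -d-> p4 -c-> p1 -c-> p0
First repeat at step 3: p2 was already visited.

So i = 1, j = 3, giving x = w[0:1] = d, y = w[1:3] = dc, z = w[3:10] = dddcdcc.
Check: |xy| = 3 ≤ 6 and |y| = 2 ≥ 1. Reading y takes N from p2 back to p2, so every xyⁱz is accepted.

dc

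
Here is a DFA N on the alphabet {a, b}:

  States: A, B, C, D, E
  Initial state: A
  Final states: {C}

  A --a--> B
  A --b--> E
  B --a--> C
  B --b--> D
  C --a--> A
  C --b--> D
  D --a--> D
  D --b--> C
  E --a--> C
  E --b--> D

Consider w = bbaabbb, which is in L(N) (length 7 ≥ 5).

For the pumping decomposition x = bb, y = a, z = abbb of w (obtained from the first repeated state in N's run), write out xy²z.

xy^2z = bb·a·a·abbb = bbaaabbb.
Reading y = a takes N from D back to D, so after x·y·y the machine is still in D, and z then leads to the accepting state C. Hence bbaaabbb ∈ L(N).

bbaaabbb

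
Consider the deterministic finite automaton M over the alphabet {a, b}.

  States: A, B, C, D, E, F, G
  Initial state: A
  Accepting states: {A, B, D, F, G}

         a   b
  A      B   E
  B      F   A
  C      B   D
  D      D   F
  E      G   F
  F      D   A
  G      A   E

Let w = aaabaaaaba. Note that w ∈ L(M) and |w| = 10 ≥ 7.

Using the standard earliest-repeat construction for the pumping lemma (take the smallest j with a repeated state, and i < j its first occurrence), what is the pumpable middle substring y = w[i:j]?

Run of M on w = a a a b a a a a b a:
  step 0: A  (start)
  step 1: B  (read a: A→B)
  step 2: F  (read a: B→F)
  step 3: D  (read a: F→D)
  step 4: F  (read b: D→F)   ← first repeat (F seen earlier)
  step 5: D  (read a: F→D)
  step 6: D  (read a: D→D)
  step 7: D  (read a: D→D)
  step 8: D  (read a: D→D)
  step 9: F  (read b: D→F)
  step 10: D  (read a: F→D)

So i = 2, j = 4, giving x = w[0:2] = aa, y = w[2:4] = ab, z = w[4:10] = aaaaba.
Check: |xy| = 4 ≤ 7 and |y| = 2 ≥ 1. Reading y takes M from F back to F, so every xyⁱz is accepted.
Pumping length from the standard proof: p = 7 (the number of states). The repeated state found above gives |xy| = j ≤ 7 and |y| = j − i ≥ 1.

ab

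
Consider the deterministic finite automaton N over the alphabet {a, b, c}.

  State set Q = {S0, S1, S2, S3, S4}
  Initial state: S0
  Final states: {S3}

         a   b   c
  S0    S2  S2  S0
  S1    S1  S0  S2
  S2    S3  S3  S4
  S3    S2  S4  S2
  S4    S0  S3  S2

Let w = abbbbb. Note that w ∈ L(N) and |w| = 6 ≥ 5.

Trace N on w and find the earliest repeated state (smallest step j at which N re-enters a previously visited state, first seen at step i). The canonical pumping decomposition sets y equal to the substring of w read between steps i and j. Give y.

bb

State sequence: S0 -a-> S2 -b-> S3 -b-> S4 -b-> S3 -b-> S4 -b-> S3
First repeat at step 4: S3 was already visited.

So i = 2, j = 4, giving x = w[0:2] = ab, y = w[2:4] = bb, z = w[4:6] = bb.
Check: |xy| = 4 ≤ 5 and |y| = 2 ≥ 1. Reading y takes N from S3 back to S3, so every xyⁱz is accepted.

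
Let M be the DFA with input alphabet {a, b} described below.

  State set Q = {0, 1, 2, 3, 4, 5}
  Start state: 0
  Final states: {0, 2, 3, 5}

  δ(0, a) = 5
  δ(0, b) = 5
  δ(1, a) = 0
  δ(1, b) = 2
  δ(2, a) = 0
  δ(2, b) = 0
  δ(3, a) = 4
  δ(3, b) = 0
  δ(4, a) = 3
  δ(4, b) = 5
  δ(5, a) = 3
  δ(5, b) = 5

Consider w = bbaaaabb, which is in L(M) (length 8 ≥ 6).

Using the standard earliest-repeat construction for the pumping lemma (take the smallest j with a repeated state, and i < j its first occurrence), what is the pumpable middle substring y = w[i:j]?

b

State sequence: 0 -b-> 5 -b-> 5 -a-> 3 -a-> 4 -a-> 3 -a-> 4 -b-> 5 -b-> 5
First repeat at step 2: 5 was already visited.

So i = 1, j = 2, giving x = w[0:1] = b, y = w[1:2] = b, z = w[2:8] = aaaabb.
Check: |xy| = 2 ≤ 6 and |y| = 1 ≥ 1. Reading y takes M from 5 back to 5, so every xyⁱz is accepted.
Since M has 6 states, any run of length ≥ 6 visits 6+1 states, so by pigeonhole some state repeats within the first 6 steps — that repeat gives the pumpable loop.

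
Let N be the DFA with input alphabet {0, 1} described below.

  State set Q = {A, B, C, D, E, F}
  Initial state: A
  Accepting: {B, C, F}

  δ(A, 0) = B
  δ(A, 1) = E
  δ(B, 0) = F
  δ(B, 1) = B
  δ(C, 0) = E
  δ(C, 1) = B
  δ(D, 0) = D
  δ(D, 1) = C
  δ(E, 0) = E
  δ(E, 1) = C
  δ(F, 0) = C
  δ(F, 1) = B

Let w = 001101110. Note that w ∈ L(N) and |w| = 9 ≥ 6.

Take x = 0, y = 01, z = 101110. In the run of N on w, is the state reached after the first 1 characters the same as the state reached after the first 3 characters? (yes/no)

yes

State sequence: A -0-> B -0-> F -1-> B

After x (step 1): B. After xy (step 3): B.
They match, so y = 01 drives N around a cycle from B back to itself; pumping y any number of times keeps N in B before reading z, and xyⁱz ∈ L(N) for every i ≥ 0.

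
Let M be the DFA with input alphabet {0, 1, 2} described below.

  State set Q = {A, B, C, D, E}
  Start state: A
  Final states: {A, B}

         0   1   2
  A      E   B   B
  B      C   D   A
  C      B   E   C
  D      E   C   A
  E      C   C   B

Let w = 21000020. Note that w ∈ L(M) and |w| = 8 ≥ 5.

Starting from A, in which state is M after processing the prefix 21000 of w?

B

Run of M on the first 5 characters of w = 2 1 0 0 0:
  step 0: A  (start)
  step 1: B  (read 2: A→B)
  step 2: D  (read 1: B→D)
  step 3: E  (read 0: D→E)
  step 4: C  (read 0: E→C)
  step 5: B  (read 0: C→B)

After reading 5 characters, M is in state B.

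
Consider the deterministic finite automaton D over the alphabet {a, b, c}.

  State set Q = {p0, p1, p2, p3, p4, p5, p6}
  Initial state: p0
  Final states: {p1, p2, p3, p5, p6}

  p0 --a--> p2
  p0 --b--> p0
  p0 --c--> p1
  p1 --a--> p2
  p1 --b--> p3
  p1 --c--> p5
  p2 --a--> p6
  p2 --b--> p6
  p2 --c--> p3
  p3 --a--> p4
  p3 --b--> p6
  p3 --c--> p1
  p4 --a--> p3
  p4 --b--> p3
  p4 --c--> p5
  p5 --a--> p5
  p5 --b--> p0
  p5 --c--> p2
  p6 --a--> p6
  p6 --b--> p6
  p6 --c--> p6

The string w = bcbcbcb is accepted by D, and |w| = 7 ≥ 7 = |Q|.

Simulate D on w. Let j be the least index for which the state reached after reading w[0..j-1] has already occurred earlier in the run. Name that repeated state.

p0

State sequence: p0 -b-> p0 -c-> p1 -b-> p3 -c-> p1 -b-> p3 -c-> p1 -b-> p3
First repeat at step 1: p0 was already visited.

The earliest repeat is at step j = 1: D is in p0, which it already visited at step i = 0.
Pumping length from the standard proof: p = 7 (the number of states). The repeated state found above gives |xy| = j ≤ 7 and |y| = j − i ≥ 1.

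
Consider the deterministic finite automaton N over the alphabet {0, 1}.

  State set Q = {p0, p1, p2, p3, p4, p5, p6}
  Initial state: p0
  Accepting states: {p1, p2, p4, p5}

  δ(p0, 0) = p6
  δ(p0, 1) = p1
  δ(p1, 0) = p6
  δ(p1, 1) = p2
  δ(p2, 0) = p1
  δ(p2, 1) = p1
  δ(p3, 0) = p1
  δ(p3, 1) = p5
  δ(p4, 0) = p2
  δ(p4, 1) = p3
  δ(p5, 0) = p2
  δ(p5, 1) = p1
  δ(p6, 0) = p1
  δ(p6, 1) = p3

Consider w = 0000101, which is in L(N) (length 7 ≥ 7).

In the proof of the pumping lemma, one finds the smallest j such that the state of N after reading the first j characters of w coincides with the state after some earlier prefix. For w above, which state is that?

p6

State sequence: p0 -0-> p6 -0-> p1 -0-> p6 -0-> p1 -1-> p2 -0-> p1 -1-> p2
First repeat at step 3: p6 was already visited.

The earliest repeat is at step j = 3: N is in p6, which it already visited at step i = 1.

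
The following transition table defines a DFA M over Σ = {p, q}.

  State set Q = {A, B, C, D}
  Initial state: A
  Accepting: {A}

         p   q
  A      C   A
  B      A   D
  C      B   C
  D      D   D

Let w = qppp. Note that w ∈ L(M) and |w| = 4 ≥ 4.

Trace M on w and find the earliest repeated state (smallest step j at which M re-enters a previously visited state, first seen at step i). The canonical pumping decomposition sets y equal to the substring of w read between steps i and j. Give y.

Run of M on w = q p p p:
  step 0: A  (start)
  step 1: A  (read q: A→A)   ← first repeat (A seen earlier)
  step 2: C  (read p: A→C)
  step 3: B  (read p: C→B)
  step 4: A  (read p: B→A)

So i = 0, j = 1, giving x = w[0:0] = ε, y = w[0:1] = q, z = w[1:4] = ppp.
Check: |xy| = 1 ≤ 4 and |y| = 1 ≥ 1. Reading y takes M from A back to A, so every xyⁱz is accepted.

q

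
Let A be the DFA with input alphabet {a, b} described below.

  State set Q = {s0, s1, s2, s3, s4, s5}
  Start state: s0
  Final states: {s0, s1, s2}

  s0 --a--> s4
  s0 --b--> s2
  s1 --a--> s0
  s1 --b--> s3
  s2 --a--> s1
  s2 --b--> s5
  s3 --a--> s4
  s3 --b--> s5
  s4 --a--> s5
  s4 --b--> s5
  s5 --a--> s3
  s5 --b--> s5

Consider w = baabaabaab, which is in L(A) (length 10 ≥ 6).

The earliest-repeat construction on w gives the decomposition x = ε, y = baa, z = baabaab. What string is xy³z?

baabaabaabaabaab

xy^3z = ε·baa·baa·baa·baabaab = baabaabaabaabaab.
Reading y = baa takes A from s0 back to s0, so after x·y·y·y the machine is still in s0, and z then leads to the accepting state s2. Hence baabaabaabaabaab ∈ L(A).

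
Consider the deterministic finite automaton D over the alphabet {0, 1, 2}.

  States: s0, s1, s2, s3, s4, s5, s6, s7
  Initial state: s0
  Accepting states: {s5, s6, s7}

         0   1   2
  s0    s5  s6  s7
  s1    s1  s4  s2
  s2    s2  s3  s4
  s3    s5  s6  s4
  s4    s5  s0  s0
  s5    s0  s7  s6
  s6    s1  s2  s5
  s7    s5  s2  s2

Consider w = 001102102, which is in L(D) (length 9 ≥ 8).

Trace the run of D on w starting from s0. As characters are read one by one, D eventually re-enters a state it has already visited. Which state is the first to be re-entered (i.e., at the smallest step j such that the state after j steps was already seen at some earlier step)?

Run of D on w = 0 0 1 1 0 2 1 0 2:
  step 0: s0  (start)
  step 1: s5  (read 0: s0→s5)
  step 2: s0  (read 0: s5→s0)   ← first repeat (s0 seen earlier)
  step 3: s6  (read 1: s0→s6)
  step 4: s2  (read 1: s6→s2)
  step 5: s2  (read 0: s2→s2)
  step 6: s4  (read 2: s2→s4)
  step 7: s0  (read 1: s4→s0)
  step 8: s5  (read 0: s0→s5)
  step 9: s6  (read 2: s5→s6)

The earliest repeat is at step j = 2: D is in s0, which it already visited at step i = 0.

s0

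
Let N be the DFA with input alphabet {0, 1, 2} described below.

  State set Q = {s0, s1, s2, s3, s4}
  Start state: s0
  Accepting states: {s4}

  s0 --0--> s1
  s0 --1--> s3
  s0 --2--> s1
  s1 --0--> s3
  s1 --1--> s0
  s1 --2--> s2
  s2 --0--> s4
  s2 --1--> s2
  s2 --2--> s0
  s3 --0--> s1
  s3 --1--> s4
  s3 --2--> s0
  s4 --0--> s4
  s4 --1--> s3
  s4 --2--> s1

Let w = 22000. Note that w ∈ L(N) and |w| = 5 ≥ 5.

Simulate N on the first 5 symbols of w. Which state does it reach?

s4

State sequence: s0 -2-> s1 -2-> s2 -0-> s4 -0-> s4 -0-> s4

After reading 5 characters, N is in state s4.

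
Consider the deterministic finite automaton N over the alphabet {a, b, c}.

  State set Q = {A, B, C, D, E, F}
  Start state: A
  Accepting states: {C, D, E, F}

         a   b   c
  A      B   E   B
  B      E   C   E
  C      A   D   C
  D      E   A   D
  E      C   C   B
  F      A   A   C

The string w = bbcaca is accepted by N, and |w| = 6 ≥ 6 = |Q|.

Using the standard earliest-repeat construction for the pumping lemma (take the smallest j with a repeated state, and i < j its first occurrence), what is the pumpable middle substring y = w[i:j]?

c

Run of N on w = b b c a c a:
  step 0: A  (start)
  step 1: E  (read b: A→E)
  step 2: C  (read b: E→C)
  step 3: C  (read c: C→C)   ← first repeat (C seen earlier)
  step 4: A  (read a: C→A)
  step 5: B  (read c: A→B)
  step 6: E  (read a: B→E)

So i = 2, j = 3, giving x = w[0:2] = bb, y = w[2:3] = c, z = w[3:6] = aca.
Check: |xy| = 3 ≤ 6 and |y| = 1 ≥ 1. Reading y takes N from C back to C, so every xyⁱz is accepted.
The DFA has 6 states, so the proof of the pumping lemma guarantees a repeated state among the first 6+1 visited; the segment between the two visits is the pumpable y.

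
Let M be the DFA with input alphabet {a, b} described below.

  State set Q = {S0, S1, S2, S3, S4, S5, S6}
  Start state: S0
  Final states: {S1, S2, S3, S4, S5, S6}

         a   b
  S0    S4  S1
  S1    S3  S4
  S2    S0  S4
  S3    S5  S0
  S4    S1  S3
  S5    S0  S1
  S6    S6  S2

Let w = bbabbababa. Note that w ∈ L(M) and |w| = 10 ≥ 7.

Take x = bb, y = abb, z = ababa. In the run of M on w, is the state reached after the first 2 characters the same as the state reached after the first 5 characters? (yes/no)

no

State sequence: S0 -b-> S1 -b-> S4 -a-> S1 -b-> S4 -b-> S3

After x (step 2): S4. After xy (step 5): S3.
They differ (S4 ≠ S3), so y is not a cycle from the state after x; this split is not the one the pumping-lemma construction produces, and pumping y need not keep the string in L(M).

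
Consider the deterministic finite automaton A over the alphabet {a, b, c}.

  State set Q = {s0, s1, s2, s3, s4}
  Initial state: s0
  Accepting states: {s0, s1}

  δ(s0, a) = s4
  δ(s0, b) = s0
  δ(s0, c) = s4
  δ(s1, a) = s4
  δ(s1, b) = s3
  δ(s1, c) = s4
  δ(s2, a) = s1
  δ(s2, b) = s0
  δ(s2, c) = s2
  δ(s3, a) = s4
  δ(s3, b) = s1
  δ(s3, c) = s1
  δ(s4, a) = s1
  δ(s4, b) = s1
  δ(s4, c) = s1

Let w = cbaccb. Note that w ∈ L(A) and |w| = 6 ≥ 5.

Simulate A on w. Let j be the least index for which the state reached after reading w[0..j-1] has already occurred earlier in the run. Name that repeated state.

Run of A on w = c b a c c b:
  step 0: s0  (start)
  step 1: s4  (read c: s0→s4)
  step 2: s1  (read b: s4→s1)
  step 3: s4  (read a: s1→s4)   ← first repeat (s4 seen earlier)
  step 4: s1  (read c: s4→s1)
  step 5: s4  (read c: s1→s4)
  step 6: s1  (read b: s4→s1)

The earliest repeat is at step j = 3: A is in s4, which it already visited at step i = 1.
Pumping length from the standard proof: p = 5 (the number of states). The repeated state found above gives |xy| = j ≤ 5 and |y| = j − i ≥ 1.

s4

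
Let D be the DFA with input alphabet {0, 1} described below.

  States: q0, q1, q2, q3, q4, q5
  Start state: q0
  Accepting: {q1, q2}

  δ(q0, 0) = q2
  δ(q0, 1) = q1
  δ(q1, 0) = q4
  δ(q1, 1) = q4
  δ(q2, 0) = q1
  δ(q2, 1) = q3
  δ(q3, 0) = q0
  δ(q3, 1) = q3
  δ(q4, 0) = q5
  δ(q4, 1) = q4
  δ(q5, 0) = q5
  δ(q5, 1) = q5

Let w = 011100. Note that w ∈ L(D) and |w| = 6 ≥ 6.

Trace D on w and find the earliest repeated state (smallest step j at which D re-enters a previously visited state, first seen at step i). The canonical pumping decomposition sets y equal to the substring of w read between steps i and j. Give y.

1

Run of D on w = 0 1 1 1 0 0:
  step 0: q0  (start)
  step 1: q2  (read 0: q0→q2)
  step 2: q3  (read 1: q2→q3)
  step 3: q3  (read 1: q3→q3)   ← first repeat (q3 seen earlier)
  step 4: q3  (read 1: q3→q3)
  step 5: q0  (read 0: q3→q0)
  step 6: q2  (read 0: q0→q2)

So i = 2, j = 3, giving x = w[0:2] = 01, y = w[2:3] = 1, z = w[3:6] = 100.
Check: |xy| = 3 ≤ 6 and |y| = 1 ≥ 1. Reading y takes D from q3 back to q3, so every xyⁱz is accepted.
Pumping length from the standard proof: p = 6 (the number of states). The repeated state found above gives |xy| = j ≤ 6 and |y| = j − i ≥ 1.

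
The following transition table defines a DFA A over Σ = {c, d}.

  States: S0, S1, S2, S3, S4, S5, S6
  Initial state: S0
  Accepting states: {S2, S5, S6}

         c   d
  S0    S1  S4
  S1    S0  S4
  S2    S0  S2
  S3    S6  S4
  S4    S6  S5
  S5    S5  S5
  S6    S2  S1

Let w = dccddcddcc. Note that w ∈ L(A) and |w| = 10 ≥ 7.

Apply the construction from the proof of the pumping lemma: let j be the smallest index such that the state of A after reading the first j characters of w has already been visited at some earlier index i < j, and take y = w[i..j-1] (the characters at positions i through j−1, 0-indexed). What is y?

Run of A on w = d c c d d c d d c c:
  step 0: S0  (start)
  step 1: S4  (read d: S0→S4)
  step 2: S6  (read c: S4→S6)
  step 3: S2  (read c: S6→S2)
  step 4: S2  (read d: S2→S2)   ← first repeat (S2 seen earlier)
  step 5: S2  (read d: S2→S2)
  step 6: S0  (read c: S2→S0)
  step 7: S4  (read d: S0→S4)
  step 8: S5  (read d: S4→S5)
  step 9: S5  (read c: S5→S5)
  step 10: S5  (read c: S5→S5)

So i = 3, j = 4, giving x = w[0:3] = dcc, y = w[3:4] = d, z = w[4:10] = dcddcc.
Check: |xy| = 4 ≤ 7 and |y| = 1 ≥ 1. Reading y takes A from S2 back to S2, so every xyⁱz is accepted.

d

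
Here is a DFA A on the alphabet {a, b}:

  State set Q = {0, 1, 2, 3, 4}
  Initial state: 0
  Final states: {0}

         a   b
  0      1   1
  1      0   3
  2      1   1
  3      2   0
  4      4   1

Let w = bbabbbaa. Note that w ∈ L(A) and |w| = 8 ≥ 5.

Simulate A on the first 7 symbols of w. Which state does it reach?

Run of A on the first 7 characters of w = b b a b b b a:
  step 0: 0  (start)
  step 1: 1  (read b: 0→1)
  step 2: 3  (read b: 1→3)
  step 3: 2  (read a: 3→2)
  step 4: 1  (read b: 2→1)
  step 5: 3  (read b: 1→3)
  step 6: 0  (read b: 3→0)
  step 7: 1  (read a: 0→1)

After reading 7 characters, A is in state 1.

1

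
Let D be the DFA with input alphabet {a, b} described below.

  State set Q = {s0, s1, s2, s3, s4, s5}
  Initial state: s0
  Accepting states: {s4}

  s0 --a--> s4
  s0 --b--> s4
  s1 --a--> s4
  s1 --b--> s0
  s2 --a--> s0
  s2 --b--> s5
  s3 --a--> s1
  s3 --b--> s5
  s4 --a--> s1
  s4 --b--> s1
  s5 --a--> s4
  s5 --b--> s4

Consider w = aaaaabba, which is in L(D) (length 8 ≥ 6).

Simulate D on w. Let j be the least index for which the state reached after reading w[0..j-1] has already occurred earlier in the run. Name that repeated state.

Run of D on w = a a a a a b b a:
  step 0: s0  (start)
  step 1: s4  (read a: s0→s4)
  step 2: s1  (read a: s4→s1)
  step 3: s4  (read a: s1→s4)   ← first repeat (s4 seen earlier)
  step 4: s1  (read a: s4→s1)
  step 5: s4  (read a: s1→s4)
  step 6: s1  (read b: s4→s1)
  step 7: s0  (read b: s1→s0)
  step 8: s4  (read a: s0→s4)

The earliest repeat is at step j = 3: D is in s4, which it already visited at step i = 1.

s4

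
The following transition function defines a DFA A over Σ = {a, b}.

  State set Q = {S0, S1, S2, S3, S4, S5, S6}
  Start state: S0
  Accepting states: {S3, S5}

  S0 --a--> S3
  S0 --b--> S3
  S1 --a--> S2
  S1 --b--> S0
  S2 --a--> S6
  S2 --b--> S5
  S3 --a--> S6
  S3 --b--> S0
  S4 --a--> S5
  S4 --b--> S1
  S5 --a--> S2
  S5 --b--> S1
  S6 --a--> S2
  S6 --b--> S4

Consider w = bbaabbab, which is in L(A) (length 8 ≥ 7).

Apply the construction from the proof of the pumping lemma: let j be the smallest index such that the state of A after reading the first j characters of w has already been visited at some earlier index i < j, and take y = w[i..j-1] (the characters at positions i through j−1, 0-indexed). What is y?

Run of A on w = b b a a b b a b:
  step 0: S0  (start)
  step 1: S3  (read b: S0→S3)
  step 2: S0  (read b: S3→S0)   ← first repeat (S0 seen earlier)
  step 3: S3  (read a: S0→S3)
  step 4: S6  (read a: S3→S6)
  step 5: S4  (read b: S6→S4)
  step 6: S1  (read b: S4→S1)
  step 7: S2  (read a: S1→S2)
  step 8: S5  (read b: S2→S5)

So i = 0, j = 2, giving x = w[0:0] = ε, y = w[0:2] = bb, z = w[2:8] = aabbab.
Check: |xy| = 2 ≤ 7 and |y| = 2 ≥ 1. Reading y takes A from S0 back to S0, so every xyⁱz is accepted.

bb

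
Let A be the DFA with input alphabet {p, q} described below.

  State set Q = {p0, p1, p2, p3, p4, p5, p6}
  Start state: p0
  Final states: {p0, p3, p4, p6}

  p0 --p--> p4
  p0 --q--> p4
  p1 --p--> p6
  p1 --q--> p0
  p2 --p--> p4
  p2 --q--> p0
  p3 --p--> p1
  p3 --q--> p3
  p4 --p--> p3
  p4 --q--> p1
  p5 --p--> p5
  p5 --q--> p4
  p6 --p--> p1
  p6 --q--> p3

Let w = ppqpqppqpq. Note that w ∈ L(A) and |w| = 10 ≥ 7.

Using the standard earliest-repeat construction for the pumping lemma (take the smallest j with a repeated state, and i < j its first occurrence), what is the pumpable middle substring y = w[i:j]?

q

Run of A on w = p p q p q p p q p q:
  step 0: p0  (start)
  step 1: p4  (read p: p0→p4)
  step 2: p3  (read p: p4→p3)
  step 3: p3  (read q: p3→p3)   ← first repeat (p3 seen earlier)
  step 4: p1  (read p: p3→p1)
  step 5: p0  (read q: p1→p0)
  step 6: p4  (read p: p0→p4)
  step 7: p3  (read p: p4→p3)
  step 8: p3  (read q: p3→p3)
  step 9: p1  (read p: p3→p1)
  step 10: p0  (read q: p1→p0)

So i = 2, j = 3, giving x = w[0:2] = pp, y = w[2:3] = q, z = w[3:10] = pqppqpq.
Check: |xy| = 3 ≤ 7 and |y| = 1 ≥ 1. Reading y takes A from p3 back to p3, so every xyⁱz is accepted.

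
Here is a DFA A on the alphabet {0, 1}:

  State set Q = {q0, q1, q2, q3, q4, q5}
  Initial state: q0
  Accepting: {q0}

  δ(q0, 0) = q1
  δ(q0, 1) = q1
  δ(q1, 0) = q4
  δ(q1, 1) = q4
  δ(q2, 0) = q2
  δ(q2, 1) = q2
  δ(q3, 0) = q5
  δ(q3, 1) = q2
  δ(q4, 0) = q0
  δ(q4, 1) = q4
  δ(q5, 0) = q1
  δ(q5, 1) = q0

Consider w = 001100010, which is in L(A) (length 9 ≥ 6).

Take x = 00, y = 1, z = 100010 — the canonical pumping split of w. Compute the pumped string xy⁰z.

xy⁰z = xz = 00·100010 = 00100010.
Reading y = 1 takes A from q4 back to q4, so after x the machine is still in q4, and z then leads to the accepting state q0. Hence 00100010 ∈ L(A).

00100010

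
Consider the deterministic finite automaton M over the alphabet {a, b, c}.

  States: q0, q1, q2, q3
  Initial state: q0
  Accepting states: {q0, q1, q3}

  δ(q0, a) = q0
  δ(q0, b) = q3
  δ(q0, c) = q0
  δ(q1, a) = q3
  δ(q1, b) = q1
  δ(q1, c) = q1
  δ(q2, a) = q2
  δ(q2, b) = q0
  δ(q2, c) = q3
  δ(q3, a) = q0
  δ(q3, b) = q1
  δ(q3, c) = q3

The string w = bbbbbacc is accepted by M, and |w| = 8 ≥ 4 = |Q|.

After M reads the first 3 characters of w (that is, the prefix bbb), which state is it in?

q1

State sequence: q0 -b-> q3 -b-> q1 -b-> q1

After reading 3 characters, M is in state q1.
(This kind of state-tracing is the core of the pumping-lemma construction: with 4 states, pigeonhole forces a repeat within the first 4 steps.)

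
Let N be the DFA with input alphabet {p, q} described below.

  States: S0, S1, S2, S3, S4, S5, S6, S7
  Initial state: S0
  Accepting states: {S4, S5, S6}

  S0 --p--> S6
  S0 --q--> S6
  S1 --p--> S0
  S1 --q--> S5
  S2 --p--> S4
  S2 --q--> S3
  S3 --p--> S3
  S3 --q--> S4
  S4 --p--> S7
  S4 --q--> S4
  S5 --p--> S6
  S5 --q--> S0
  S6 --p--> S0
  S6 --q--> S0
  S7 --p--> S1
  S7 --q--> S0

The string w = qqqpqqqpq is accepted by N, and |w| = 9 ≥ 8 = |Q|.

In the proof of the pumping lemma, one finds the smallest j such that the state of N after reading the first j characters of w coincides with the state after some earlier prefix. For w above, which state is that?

Run of N on w = q q q p q q q p q:
  step 0: S0  (start)
  step 1: S6  (read q: S0→S6)
  step 2: S0  (read q: S6→S0)   ← first repeat (S0 seen earlier)
  step 3: S6  (read q: S0→S6)
  step 4: S0  (read p: S6→S0)
  step 5: S6  (read q: S0→S6)
  step 6: S0  (read q: S6→S0)
  step 7: S6  (read q: S0→S6)
  step 8: S0  (read p: S6→S0)
  step 9: S6  (read q: S0→S6)

The earliest repeat is at step j = 2: N is in S0, which it already visited at step i = 0.
With |Q| = 8, pigeonhole forces a state repeat no later than step 8; the substring read between the first and second visits to that state can be pumped.

S0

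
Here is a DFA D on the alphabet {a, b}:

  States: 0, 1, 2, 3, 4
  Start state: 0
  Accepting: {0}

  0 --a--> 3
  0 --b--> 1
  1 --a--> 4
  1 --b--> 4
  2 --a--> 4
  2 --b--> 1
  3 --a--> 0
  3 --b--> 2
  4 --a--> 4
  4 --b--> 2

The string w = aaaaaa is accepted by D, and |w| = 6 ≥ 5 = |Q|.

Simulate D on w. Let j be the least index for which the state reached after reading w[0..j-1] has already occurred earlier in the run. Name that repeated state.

State sequence: 0 -a-> 3 -a-> 0 -a-> 3 -a-> 0 -a-> 3 -a-> 0
First repeat at step 2: 0 was already visited.

The earliest repeat is at step j = 2: D is in 0, which it already visited at step i = 0.

0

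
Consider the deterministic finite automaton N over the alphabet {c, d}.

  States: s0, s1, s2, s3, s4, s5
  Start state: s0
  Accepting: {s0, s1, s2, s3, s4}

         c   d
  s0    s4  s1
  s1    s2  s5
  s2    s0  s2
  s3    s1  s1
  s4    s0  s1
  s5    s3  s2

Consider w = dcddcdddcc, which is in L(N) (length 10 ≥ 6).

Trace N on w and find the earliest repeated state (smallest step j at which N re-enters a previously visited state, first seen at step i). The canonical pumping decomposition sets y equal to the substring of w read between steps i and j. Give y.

d

State sequence: s0 -d-> s1 -c-> s2 -d-> s2 -d-> s2 -c-> s0 -d-> s1 -d-> s5 -d-> s2 -c-> s0 -c-> s4
First repeat at step 3: s2 was already visited.

So i = 2, j = 3, giving x = w[0:2] = dc, y = w[2:3] = d, z = w[3:10] = dcdddcc.
Check: |xy| = 3 ≤ 6 and |y| = 1 ≥ 1. Reading y takes N from s2 back to s2, so every xyⁱz is accepted.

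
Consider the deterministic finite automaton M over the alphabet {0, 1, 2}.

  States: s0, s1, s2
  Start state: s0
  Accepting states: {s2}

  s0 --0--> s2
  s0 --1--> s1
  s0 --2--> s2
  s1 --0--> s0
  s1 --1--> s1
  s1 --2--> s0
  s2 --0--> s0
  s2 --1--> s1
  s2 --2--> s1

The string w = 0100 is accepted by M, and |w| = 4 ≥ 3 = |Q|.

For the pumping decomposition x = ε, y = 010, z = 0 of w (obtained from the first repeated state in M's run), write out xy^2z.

xy^2z = ε·010·010·0 = 0100100.
Reading y = 010 takes M from s0 back to s0, so after x·y·y the machine is still in s0, and z then leads to the accepting state s2. Hence 0100100 ∈ L(M).

0100100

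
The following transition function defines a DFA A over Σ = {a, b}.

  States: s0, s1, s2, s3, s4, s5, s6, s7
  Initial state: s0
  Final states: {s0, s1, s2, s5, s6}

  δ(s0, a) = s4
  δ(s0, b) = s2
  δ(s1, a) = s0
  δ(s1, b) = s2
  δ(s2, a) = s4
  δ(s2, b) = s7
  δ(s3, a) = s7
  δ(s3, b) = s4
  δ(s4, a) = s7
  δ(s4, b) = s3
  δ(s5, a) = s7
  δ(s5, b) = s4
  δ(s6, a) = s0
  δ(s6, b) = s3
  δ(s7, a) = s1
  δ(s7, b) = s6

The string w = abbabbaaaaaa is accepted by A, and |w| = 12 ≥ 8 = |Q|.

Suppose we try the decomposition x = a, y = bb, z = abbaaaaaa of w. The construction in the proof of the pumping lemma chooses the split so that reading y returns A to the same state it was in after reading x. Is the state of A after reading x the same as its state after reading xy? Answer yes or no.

State sequence: s0 -a-> s4 -b-> s3 -b-> s4

After x (step 1): s4. After xy (step 3): s4.
They match, so y = bb drives A around a cycle from s4 back to itself; pumping y any number of times keeps A in s4 before reading z, and xyⁱz ∈ L(A) for every i ≥ 0.

yes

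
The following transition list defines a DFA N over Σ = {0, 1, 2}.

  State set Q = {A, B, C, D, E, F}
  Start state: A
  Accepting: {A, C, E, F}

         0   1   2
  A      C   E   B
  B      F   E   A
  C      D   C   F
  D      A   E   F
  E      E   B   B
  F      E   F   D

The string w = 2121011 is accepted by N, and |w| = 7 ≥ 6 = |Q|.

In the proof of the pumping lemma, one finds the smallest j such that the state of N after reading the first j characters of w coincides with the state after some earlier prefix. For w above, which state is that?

Run of N on w = 2 1 2 1 0 1 1:
  step 0: A  (start)
  step 1: B  (read 2: A→B)
  step 2: E  (read 1: B→E)
  step 3: B  (read 2: E→B)   ← first repeat (B seen earlier)
  step 4: E  (read 1: B→E)
  step 5: E  (read 0: E→E)
  step 6: B  (read 1: E→B)
  step 7: E  (read 1: B→E)

The earliest repeat is at step j = 3: N is in B, which it already visited at step i = 1.

B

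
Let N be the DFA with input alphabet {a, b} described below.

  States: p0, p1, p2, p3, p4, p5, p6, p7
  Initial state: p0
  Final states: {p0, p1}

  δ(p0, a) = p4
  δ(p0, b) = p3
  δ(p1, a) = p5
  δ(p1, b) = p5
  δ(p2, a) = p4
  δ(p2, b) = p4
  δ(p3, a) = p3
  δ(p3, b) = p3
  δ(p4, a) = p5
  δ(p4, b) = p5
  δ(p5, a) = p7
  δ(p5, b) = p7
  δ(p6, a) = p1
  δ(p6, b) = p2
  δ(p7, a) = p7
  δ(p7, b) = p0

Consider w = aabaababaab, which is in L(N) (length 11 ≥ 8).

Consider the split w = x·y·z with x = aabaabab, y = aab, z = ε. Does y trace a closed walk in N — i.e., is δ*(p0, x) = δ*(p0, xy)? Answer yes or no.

no

State sequence: p0 -a-> p4 -a-> p5 -b-> p7 -a-> p7 -a-> p7 -b-> p0 -a-> p4 -b-> p5 -a-> p7 -a-> p7 -b-> p0

After x (step 8): p5. After xy (step 11): p0.
They differ (p5 ≠ p0), so y is not a cycle from the state after x; this split is not the one the pumping-lemma construction produces, and pumping y need not keep the string in L(N).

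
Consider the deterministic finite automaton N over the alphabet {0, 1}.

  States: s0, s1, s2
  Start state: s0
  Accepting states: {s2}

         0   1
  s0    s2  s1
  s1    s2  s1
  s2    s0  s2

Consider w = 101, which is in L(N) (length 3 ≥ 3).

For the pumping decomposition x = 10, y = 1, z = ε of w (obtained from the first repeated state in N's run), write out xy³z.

10111

xy^3z = 10·1·1·1·ε = 10111.
Reading y = 1 takes N from s2 back to s2, so after x·y·y·y the machine is still in s2, and z then leads to the accepting state s2. Hence 10111 ∈ L(N).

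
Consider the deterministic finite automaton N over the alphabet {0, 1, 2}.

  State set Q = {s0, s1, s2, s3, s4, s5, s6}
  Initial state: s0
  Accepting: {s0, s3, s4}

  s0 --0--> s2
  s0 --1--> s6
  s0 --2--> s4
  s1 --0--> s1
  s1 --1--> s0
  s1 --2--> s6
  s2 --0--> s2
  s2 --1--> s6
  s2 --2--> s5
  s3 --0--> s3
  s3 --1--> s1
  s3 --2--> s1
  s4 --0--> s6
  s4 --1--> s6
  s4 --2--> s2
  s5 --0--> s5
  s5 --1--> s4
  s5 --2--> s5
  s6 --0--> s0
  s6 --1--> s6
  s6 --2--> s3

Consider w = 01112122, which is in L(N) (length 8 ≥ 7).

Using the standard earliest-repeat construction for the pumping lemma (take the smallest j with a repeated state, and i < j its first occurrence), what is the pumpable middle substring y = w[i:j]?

Run of N on w = 0 1 1 1 2 1 2 2:
  step 0: s0  (start)
  step 1: s2  (read 0: s0→s2)
  step 2: s6  (read 1: s2→s6)
  step 3: s6  (read 1: s6→s6)   ← first repeat (s6 seen earlier)
  step 4: s6  (read 1: s6→s6)
  step 5: s3  (read 2: s6→s3)
  step 6: s1  (read 1: s3→s1)
  step 7: s6  (read 2: s1→s6)
  step 8: s3  (read 2: s6→s3)

So i = 2, j = 3, giving x = w[0:2] = 01, y = w[2:3] = 1, z = w[3:8] = 12122.
Check: |xy| = 3 ≤ 7 and |y| = 1 ≥ 1. Reading y takes N from s6 back to s6, so every xyⁱz is accepted.
The DFA has 7 states, so the proof of the pumping lemma guarantees a repeated state among the first 7+1 visited; the segment between the two visits is the pumpable y.

1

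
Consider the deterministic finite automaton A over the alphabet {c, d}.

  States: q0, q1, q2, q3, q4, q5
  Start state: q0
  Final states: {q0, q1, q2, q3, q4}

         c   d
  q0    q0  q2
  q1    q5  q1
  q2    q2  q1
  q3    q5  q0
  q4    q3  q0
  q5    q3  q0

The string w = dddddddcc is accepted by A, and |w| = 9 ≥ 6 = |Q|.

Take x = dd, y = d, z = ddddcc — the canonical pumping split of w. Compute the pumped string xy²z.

xy^2z = dd·d·d·ddddcc = ddddddddcc.
Reading y = d takes A from q1 back to q1, so after x·y·y the machine is still in q1, and z then leads to the accepting state q3. Hence ddddddddcc ∈ L(A).

ddddddddcc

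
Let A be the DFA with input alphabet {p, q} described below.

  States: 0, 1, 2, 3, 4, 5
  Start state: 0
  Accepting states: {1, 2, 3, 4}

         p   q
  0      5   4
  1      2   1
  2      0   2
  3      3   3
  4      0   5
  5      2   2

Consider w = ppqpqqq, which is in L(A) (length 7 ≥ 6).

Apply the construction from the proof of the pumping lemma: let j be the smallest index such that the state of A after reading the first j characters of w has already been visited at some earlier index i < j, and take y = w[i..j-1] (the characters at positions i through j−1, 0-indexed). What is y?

State sequence: 0 -p-> 5 -p-> 2 -q-> 2 -p-> 0 -q-> 4 -q-> 5 -q-> 2
First repeat at step 3: 2 was already visited.

So i = 2, j = 3, giving x = w[0:2] = pp, y = w[2:3] = q, z = w[3:7] = pqqq.
Check: |xy| = 3 ≤ 6 and |y| = 1 ≥ 1. Reading y takes A from 2 back to 2, so every xyⁱz is accepted.

q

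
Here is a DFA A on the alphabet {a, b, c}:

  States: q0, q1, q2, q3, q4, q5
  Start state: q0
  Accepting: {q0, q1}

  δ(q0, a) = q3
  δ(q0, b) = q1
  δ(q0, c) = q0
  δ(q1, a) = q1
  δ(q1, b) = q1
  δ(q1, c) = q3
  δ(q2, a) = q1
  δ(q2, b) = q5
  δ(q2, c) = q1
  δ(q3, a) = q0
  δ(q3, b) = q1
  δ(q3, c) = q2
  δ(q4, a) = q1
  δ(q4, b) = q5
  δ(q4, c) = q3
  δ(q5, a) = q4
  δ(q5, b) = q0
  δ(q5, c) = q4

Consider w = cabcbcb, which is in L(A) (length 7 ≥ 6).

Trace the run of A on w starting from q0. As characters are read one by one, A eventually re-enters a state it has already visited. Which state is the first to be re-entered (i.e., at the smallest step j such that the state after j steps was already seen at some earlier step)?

q0

Run of A on w = c a b c b c b:
  step 0: q0  (start)
  step 1: q0  (read c: q0→q0)   ← first repeat (q0 seen earlier)
  step 2: q3  (read a: q0→q3)
  step 3: q1  (read b: q3→q1)
  step 4: q3  (read c: q1→q3)
  step 5: q1  (read b: q3→q1)
  step 6: q3  (read c: q1→q3)
  step 7: q1  (read b: q3→q1)

The earliest repeat is at step j = 1: A is in q0, which it already visited at step i = 0.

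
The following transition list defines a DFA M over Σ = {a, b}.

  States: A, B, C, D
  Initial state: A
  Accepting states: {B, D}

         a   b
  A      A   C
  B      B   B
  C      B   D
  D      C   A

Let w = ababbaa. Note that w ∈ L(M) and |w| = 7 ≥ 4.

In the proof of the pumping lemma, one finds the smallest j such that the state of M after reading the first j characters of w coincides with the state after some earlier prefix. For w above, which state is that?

A

Run of M on w = a b a b b a a:
  step 0: A  (start)
  step 1: A  (read a: A→A)   ← first repeat (A seen earlier)
  step 2: C  (read b: A→C)
  step 3: B  (read a: C→B)
  step 4: B  (read b: B→B)
  step 5: B  (read b: B→B)
  step 6: B  (read a: B→B)
  step 7: B  (read a: B→B)

The earliest repeat is at step j = 1: M is in A, which it already visited at step i = 0.
Pumping length from the standard proof: p = 4 (the number of states). The repeated state found above gives |xy| = j ≤ 4 and |y| = j − i ≥ 1.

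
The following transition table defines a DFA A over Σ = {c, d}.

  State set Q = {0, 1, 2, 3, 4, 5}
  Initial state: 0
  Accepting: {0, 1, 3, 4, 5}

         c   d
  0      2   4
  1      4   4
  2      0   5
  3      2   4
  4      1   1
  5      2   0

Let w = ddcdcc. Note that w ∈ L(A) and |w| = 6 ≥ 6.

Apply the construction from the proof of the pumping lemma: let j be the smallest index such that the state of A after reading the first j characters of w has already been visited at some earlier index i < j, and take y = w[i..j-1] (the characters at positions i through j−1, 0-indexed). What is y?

State sequence: 0 -d-> 4 -d-> 1 -c-> 4 -d-> 1 -c-> 4 -c-> 1
First repeat at step 3: 4 was already visited.

So i = 1, j = 3, giving x = w[0:1] = d, y = w[1:3] = dc, z = w[3:6] = dcc.
Check: |xy| = 3 ≤ 6 and |y| = 2 ≥ 1. Reading y takes A from 4 back to 4, so every xyⁱz is accepted.

dc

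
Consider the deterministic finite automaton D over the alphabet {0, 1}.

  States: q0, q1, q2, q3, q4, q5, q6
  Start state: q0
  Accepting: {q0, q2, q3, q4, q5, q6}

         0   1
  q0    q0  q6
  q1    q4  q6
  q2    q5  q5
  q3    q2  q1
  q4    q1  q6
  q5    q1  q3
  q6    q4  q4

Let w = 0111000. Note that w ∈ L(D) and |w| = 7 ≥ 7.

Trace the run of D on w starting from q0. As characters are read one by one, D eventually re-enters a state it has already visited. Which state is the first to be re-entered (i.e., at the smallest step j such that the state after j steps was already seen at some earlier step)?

q0

State sequence: q0 -0-> q0 -1-> q6 -1-> q4 -1-> q6 -0-> q4 -0-> q1 -0-> q4
First repeat at step 1: q0 was already visited.

The earliest repeat is at step j = 1: D is in q0, which it already visited at step i = 0.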